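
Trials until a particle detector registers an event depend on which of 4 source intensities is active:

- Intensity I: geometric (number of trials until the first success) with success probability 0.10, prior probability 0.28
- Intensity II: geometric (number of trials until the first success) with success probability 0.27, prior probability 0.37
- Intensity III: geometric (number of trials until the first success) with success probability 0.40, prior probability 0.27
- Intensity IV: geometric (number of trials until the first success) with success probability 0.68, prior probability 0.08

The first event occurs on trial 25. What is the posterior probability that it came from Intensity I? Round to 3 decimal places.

The responsibility of component k is w_k f_k(x) divided by Σ_j w_j f_j(x).
Evaluate each component's likelihood at the observed value:
  L_I = 0.00797664
  L_II = 0.000141616
  L_III = 1.89535e-06
  L_IV = 9.03875e-13
Prior × likelihood for each component:
  w_I·L_I = 0.28 × 0.00797664 = 0.00223346
  w_II·L_II = 0.37 × 0.000141616 = 5.23979e-05
  w_III·L_III = 0.27 × 1.89535e-06 = 5.11745e-07
  w_IV·L_IV = 0.08 × 9.03875e-13 = 7.231e-14
Normaliser: 0.00223346 + 5.23979e-05 + 5.11745e-07 + 7.231e-14 = 0.00228637
P(Intensity I | data) = 0.00223346 / 0.00228637 ≈ 0.977

0.977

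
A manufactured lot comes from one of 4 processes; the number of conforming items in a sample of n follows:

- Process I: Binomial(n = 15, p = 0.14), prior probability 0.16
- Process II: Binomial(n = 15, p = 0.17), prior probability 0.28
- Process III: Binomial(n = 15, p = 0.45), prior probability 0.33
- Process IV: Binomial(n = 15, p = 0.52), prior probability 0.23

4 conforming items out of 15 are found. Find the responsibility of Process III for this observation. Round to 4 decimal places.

0.2860

Apply Bayes' rule: the posterior for each component is proportional to its prior times its likelihood at x.
Binomial probabilities:
  L_I = C(15,4)·0.14^4·0.86^11 = 1365·0.00038416·0.190319 = 0.0997994
  L_II = C(15,4)·0.17^4·0.83^11 = 1365·0.00083521·0.128783 = 0.146821
  L_III = C(15,4)·0.45^4·0.55^11 = 1365·0.0410063·0.00139312 = 0.077978
  L_IV = C(15,4)·0.52^4·0.48^11 = 1365·0.0731162·0.00031164 = 0.0311028
Multiply by the mixture weights:
  w_I·L_I = 0.16 × 0.0997994 = 0.0159679
  w_II·L_II = 0.28 × 0.146821 = 0.0411098
  w_III·L_III = 0.33 × 0.077978 = 0.0257328
  w_IV·L_IV = 0.23 × 0.0311028 = 0.00715365
Evidence: 0.0159679 + 0.0411098 + 0.0257328 + 0.00715365 = 0.0899641
Responsibility of Process III: 0.0257328 / 0.0899641 ≈ 0.2860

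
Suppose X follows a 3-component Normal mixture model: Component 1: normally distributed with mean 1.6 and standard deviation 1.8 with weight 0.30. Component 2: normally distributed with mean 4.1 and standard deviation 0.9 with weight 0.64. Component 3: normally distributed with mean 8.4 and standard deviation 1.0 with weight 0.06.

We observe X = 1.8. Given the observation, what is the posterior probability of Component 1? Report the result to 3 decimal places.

0.859

Posterior ∝ prior × likelihood, so P(k | x) ∝ w_k f_k(x); normalise over all components.
Component likelihoods at x = 1.8:
  p_1 = (1/(1.8·√(2π)))·exp(−(1.8−1.6)²/(2·1.8²)) = 0.221635·exp(-0.00617) = 0.220271
  p_2 = (1/(0.9·√(2π)))·exp(−(1.8−4.1)²/(2·0.9²)) = 0.443269·exp(-3.26543) = 0.0169242
  p_3 = (1/(1.0·√(2π)))·exp(−(1.8−8.4)²/(2·1.0²)) = 0.398942·exp(-21.78000) = 1.38668e-10
Multiply by the mixture weights:
  w_1·p_1 = 0.30 × 0.220271 = 0.0660812
  w_2·p_2 = 0.64 × 0.0169242 = 0.0108315
  w_3·p_3 = 0.06 × 1.38668e-10 = 8.32008e-12
Sum: 0.0660812 + 0.0108315 + 8.32008e-12 = 0.0769127
P(Component 1 | 1.8) ≈ 0.859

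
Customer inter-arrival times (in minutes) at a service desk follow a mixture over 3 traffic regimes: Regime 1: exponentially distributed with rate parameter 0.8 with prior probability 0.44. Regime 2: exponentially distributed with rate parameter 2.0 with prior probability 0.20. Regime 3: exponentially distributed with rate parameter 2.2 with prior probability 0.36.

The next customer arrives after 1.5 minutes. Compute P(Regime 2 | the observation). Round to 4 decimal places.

By Bayes' theorem, P(k | x) = P(Z=k) f_k(x) / Σ_j P(Z=j) f_j(x).
Component likelihoods at x = 1.5 minutes:
  L_1 = 0.8·e^(−0.8·1.5) = 0.8·e^(−1.2000) = 0.240955
  L_2 = 2.0·e^(−2.0·1.5) = 2.0·e^(−3.0000) = 0.0995741
  L_3 = 2.2·e^(−2.2·1.5) = 2.2·e^(−3.3000) = 0.081143
Unnormalised posteriors:
  P(Z=1)·L_1 = 0.44 × 0.240955 = 0.10602
  P(Z=2)·L_2 = 0.20 × 0.0995741 = 0.0199148
  P(Z=3)·L_3 = 0.36 × 0.081143 = 0.0292115
Denominator: 0.10602 + 0.0199148 + 0.0292115 = 0.155147
P(Regime 2 | the observation) = 0.0199148 / 0.155147 ≈ 0.1284

0.1284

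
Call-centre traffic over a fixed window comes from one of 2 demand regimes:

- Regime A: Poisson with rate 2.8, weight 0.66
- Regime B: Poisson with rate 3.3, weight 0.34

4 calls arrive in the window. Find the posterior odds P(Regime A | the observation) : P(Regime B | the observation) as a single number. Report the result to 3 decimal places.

1.659

Since P(k|x) ∝ w_k f_k(x), the posterior odds are w_i f_i(x) / (w_j f_j(x)).
Component likelihoods at x = 4 calls:
  L_A = e^(−2.8)·2.8^4/4! = 0.155739
  L_B = e^(−3.3)·3.3^4/4! = 0.182252
0.102787 / 0.0619657 ≈ 1.659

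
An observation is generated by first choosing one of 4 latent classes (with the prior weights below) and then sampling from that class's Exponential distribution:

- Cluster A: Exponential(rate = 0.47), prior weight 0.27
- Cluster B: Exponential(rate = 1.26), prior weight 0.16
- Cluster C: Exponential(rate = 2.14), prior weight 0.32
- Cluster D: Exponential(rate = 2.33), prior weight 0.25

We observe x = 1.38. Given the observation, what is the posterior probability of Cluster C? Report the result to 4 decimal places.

The responsibility of component k is w_k f_k(x) divided by Σ_j w_j f_j(x).
Component likelihoods at x = 1.38:
  f_A = 0.245705
  f_B = 0.221421
  f_C = 0.111649
  f_D = 0.0935245
Unnormalised posteriors:
  w_A·f_A = 0.27 × 0.245705 = 0.0663404
  w_B·f_B = 0.16 × 0.221421 = 0.0354274
  w_C·f_C = 0.32 × 0.111649 = 0.0357277
  w_D·f_D = 0.25 × 0.0935245 = 0.0233811
Denominator: 0.0663404 + 0.0354274 + 0.0357277 + 0.0233811 = 0.160877
So the posterior for Cluster C is 0.0357277 / 0.160877 ≈ 0.2221.

0.2221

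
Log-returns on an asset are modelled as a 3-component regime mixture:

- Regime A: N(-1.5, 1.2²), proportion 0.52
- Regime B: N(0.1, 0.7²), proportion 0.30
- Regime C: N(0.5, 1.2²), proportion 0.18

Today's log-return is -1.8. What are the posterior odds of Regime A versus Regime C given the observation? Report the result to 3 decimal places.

17.574

Since P(k|x) ∝ P(Z=k) f_k(x), the posterior odds are P(Z=i) f_i(x) / (P(Z=j) f_j(x)).
Evaluate each component's likelihood at the observed value:
  p_A = 0.322223
  p_B = 0.0143223
  p_C = 0.0529681
Posterior odds = (P(Z=A)·p_A) / (P(Z=C)·p_C) = (0.52·0.322223) / (0.18·0.0529681) = 0.167556 / 0.00953426 ≈ 17.574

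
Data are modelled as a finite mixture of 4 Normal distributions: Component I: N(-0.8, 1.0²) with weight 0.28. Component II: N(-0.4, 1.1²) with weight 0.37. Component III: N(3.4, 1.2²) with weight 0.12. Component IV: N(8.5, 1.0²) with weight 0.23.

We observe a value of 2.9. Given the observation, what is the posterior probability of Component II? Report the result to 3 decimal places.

0.039

P(component k | x) = π_k·f_k(x) / marginal(x), where marginal(x) = Σ_j π_j·f_j(x).
Evaluate each component's likelihood at the observed value:
  f_I = 0.00042478
  f_II = 0.00402895
  f_III = 0.30481
  f_IV = 6.18262e-08
Unnormalised posteriors:
  π_I·f_I = 0.28 × 0.00042478 = 0.000118938
  π_II·f_II = 0.37 × 0.00402895 = 0.00149071
  π_III·f_III = 0.12 × 0.30481 = 0.0365772
  π_IV·f_IV = 0.23 × 6.18262e-08 = 1.422e-08
Evidence: 0.000118938 + 0.00149071 + 0.0365772 + 1.422e-08 = 0.0381869
Responsibility of Component II: 0.00149071 / 0.0381869 ≈ 0.039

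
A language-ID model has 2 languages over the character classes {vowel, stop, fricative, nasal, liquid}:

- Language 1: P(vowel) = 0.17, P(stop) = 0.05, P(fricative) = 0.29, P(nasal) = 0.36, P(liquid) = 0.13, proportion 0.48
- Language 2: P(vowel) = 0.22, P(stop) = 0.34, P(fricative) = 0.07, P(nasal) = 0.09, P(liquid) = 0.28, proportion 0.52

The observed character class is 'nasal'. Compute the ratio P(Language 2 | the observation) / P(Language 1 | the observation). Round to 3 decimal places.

0.271

Since P(k|x) ∝ π_k f_k(x), the posterior odds are π_i f_i(x) / (π_j f_j(x)).
Categorical probabilities:
  L_1 = P(nasal | comp) = 0.36
  L_2 = P(nasal | comp) = 0.09
Posterior odds = (π_2·L_2) / (π_1·L_1) = (0.52·0.09) / (0.48·0.36) = 0.0468 / 0.1728 ≈ 0.271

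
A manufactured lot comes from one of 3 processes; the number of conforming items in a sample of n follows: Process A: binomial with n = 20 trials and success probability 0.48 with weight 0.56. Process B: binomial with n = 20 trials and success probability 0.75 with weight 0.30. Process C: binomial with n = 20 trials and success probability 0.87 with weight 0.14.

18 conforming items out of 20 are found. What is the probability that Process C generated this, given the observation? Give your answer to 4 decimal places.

By Bayes' theorem, P(k | x) = w_k f_k(x) / Σ_j w_j f_j(x).
Binomial probabilities:
  L_A = 9.39945e-05
  L_B = 0.0669478
  L_C = 0.26181
Prior × likelihood for each component:
  w_A·L_A = 0.56 × 9.39945e-05 = 5.26369e-05
  w_B·L_B = 0.30 × 0.0669478 = 0.0200843
  w_C·L_C = 0.14 × 0.26181 = 0.0366535
Denominator: 5.26369e-05 + 0.0200843 + 0.0366535 = 0.0567904
P(Process C | data) = 0.0366535 / 0.0567904 ≈ 0.6454

0.6454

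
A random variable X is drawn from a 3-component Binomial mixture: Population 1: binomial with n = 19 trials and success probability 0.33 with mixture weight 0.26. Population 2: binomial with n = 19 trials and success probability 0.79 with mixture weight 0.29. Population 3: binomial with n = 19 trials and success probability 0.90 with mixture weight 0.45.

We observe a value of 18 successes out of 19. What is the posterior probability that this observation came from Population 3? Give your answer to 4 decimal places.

0.8853

Apply Bayes' rule: the posterior for each component is proportional to its prior times its likelihood at x.
Binomial probabilities:
  p_1 = 2.74207e-08
  p_2 = 0.057314
  p_3 = 0.28518
Prior × likelihood for each component:
  π_1·p_1 = 0.26 × 2.74207e-08 = 7.12939e-09
  π_2·p_2 = 0.29 × 0.057314 = 0.0166211
  π_3·p_3 = 0.45 × 0.28518 = 0.128331
Normaliser: 7.12939e-09 + 0.0166211 + 0.128331 = 0.144952
So the posterior for Population 3 is 0.128331 / 0.144952 ≈ 0.8853.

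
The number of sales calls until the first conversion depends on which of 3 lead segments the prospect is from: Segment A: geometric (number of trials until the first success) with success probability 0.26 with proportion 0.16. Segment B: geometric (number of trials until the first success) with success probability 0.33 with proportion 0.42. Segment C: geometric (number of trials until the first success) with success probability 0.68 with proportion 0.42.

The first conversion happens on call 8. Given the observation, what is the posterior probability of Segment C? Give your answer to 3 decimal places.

Posterior ∝ prior × likelihood, so P(k | x) ∝ P(Z=k) f_k(x); normalise over all components.
Component likelihoods at x = 8:
  f_A = 0.0315933
  f_B = 0.0200003
  f_C = 0.000233646
Multiply by the mixture weights:
  P(Z=A)·f_A = 0.16 × 0.0315933 = 0.00505493
  P(Z=B)·f_B = 0.42 × 0.0200003 = 0.00840015
  P(Z=C)·f_C = 0.42 × 0.000233646 = 9.81314e-05
Sum: 0.00505493 + 0.00840015 + 9.81314e-05 = 0.0135532
P(Segment C | 8) = 9.81314e-05 / 0.0135532 ≈ 0.007

0.007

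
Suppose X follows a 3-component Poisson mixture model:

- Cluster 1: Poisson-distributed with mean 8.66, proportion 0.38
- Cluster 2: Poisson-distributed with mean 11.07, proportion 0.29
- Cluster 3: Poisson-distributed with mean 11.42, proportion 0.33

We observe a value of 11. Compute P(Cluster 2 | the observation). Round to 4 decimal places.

0.3216

Posterior ∝ prior × likelihood, so P(k | x) ∝ π_k f_k(x); normalise over all components.
Poisson probabilities:
  f_1 = 0.0892382
  f_2 = 0.119352
  f_3 = 0.118448
Prior × likelihood for each component:
  π_1·f_1 = 0.38 × 0.0892382 = 0.0339105
  π_2·f_2 = 0.29 × 0.119352 = 0.034612
  π_3·f_3 = 0.33 × 0.118448 = 0.0390879
Marginal: 0.0339105 + 0.034612 + 0.0390879 = 0.10761
P(Cluster 2 | the observation) ≈ 0.3216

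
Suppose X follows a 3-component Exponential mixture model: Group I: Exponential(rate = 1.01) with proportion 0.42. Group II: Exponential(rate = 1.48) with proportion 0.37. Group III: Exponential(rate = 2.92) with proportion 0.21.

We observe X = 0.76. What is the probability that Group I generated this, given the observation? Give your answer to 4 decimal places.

0.4461

Posterior ∝ prior × likelihood, so P(k | x) ∝ π_k f_k(x); normalise over all components.
Evaluate each component's likelihood at the observed value:
  L_I = 1.01·e^(−1.01·0.76) = 1.01·e^(−0.7676) = 0.468767
  L_II = 1.48·e^(−1.48·0.76) = 1.48·e^(−1.1248) = 0.480582
  L_III = 2.92·e^(−2.92·0.76) = 2.92·e^(−2.2192) = 0.317392
Unnormalised posteriors:
  π_I·L_I = 0.42 × 0.468767 = 0.196882
  π_II·L_II = 0.37 × 0.480582 = 0.177815
  π_III·L_III = 0.21 × 0.317392 = 0.0666524
Sum: 0.196882 + 0.177815 + 0.0666524 = 0.44135
Responsibility of Group I: 0.196882 / 0.44135 ≈ 0.4461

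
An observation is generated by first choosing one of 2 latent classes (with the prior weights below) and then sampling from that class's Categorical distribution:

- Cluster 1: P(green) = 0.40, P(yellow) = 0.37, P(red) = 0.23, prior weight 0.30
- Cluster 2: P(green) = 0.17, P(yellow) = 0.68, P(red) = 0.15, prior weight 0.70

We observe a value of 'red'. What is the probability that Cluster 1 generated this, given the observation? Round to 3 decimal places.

The responsibility of component k is π_k f_k(x) divided by Σ_j π_j f_j(x).
Component likelihoods at x = 'red':
  L_1 = 0.23
  L_2 = 0.15
Unnormalised posteriors:
  π_1·L_1 = 0.30 × 0.23 = 0.069
  π_2·L_2 = 0.70 × 0.15 = 0.105
Evidence: 0.069 + 0.105 = 0.174
P(Cluster 1 | x) = 0.069 / 0.174 ≈ 0.397

0.397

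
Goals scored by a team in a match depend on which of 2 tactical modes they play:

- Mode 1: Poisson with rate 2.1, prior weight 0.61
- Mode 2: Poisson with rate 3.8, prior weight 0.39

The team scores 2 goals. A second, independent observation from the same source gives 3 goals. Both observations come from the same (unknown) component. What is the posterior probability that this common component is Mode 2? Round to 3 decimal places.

0.293

By Bayes' theorem, P(k | x) = π_k f_k(x) / Σ_j π_j f_j(x).
Since both observations come from the same component, the likelihood for component k is f_k(x₁)·f_k(x₂).
  L_1 = [e^(−2.1)·2.1^2/2! = 0.270016] × [0.189011] = 0.0510362
  L_2 = [e^(−3.8)·3.8^2/2! = 0.161517] × [0.204588] = 0.0330445
Unnormalised posteriors:
  π_1·L_1 = 0.61 × 0.0510362 = 0.0311321
  π_2·L_2 = 0.39 × 0.0330445 = 0.0128873
Evidence: 0.0311321 + 0.0128873 = 0.0440194
P(Mode 2 | x₁,x₂) ≈ 0.293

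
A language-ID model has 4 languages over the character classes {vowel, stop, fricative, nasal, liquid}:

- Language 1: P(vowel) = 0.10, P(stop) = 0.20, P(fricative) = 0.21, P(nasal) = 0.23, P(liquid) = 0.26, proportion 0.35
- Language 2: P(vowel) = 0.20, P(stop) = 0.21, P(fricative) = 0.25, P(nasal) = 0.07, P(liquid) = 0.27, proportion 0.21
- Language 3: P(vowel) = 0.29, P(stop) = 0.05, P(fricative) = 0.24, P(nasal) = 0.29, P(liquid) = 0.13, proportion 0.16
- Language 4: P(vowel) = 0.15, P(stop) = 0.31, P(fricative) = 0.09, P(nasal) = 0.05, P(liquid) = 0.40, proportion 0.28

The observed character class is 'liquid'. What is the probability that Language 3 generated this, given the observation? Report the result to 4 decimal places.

0.0742

By Bayes' theorem, P(k | x) = P(Z=k) f_k(x) / Σ_j P(Z=j) f_j(x).
Component likelihoods at x = 'liquid':
  p_1 = P(liquid | comp) = 0.26
  p_2 = P(liquid | comp) = 0.27
  p_3 = P(liquid | comp) = 0.13
  p_4 = P(liquid | comp) = 0.40
Weight by the priors:
  P(Z=1)·p_1 = 0.35 × 0.26 = 0.091
  P(Z=2)·p_2 = 0.21 × 0.27 = 0.0567
  P(Z=3)·p_3 = 0.16 × 0.13 = 0.0208
  P(Z=4)·p_4 = 0.28 × 0.4 = 0.112
Evidence: 0.091 + 0.0567 + 0.0208 + 0.112 = 0.2805
Responsibility of Language 3: 0.0208 / 0.2805 ≈ 0.0742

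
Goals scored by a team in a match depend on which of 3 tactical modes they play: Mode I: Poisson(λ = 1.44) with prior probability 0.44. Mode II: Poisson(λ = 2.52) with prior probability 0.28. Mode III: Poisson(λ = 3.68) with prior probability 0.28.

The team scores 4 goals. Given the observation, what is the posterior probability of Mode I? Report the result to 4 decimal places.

0.1690

Posterior ∝ prior × likelihood, so P(k | x) ∝ π_k f_k(x); normalise over all components.
Poisson probabilities:
  p_I = 0.0424477
  p_II = 0.135198
  p_III = 0.192742
Prior × likelihood for each component:
  π_I·p_I = 0.44 × 0.0424477 = 0.018677
  π_II·p_II = 0.28 × 0.135198 = 0.0378553
  π_III·p_III = 0.28 × 0.192742 = 0.0539678
Normaliser: 0.018677 + 0.0378553 + 0.0539678 = 0.1105
So the posterior for Mode I is 0.018677 / 0.1105 ≈ 0.1690.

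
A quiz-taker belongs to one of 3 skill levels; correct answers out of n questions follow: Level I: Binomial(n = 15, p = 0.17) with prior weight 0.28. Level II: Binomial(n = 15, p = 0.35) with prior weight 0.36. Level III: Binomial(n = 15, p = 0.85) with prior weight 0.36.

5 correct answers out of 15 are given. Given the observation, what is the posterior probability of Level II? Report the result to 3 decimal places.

P(component k | x) = P(Z=k)·f_k(x) / marginal(x), where marginal(x) = Σ_j P(Z=j)·f_j(x).
Binomial probabilities:
  f_I = C(15,5)·0.17^5·0.83^10 = 3003·0.000141986·0.15516 = 0.0661578
  f_II = C(15,5)·0.35^5·0.65^10 = 3003·0.00525219·0.0134627 = 0.212339
  f_III = C(15,5)·0.85^5·0.15^10 = 3003·0.443705·5.7665e-09 = 7.68356e-06
Unnormalised posteriors:
  P(Z=I)·f_I = 0.28 × 0.0661578 = 0.0185242
  P(Z=II)·f_II = 0.36 × 0.212339 = 0.0764419
  P(Z=III)·f_III = 0.36 × 7.68356e-06 = 2.76608e-06
Denominator: 0.0185242 + 0.0764419 + 2.76608e-06 = 0.0949689
P(Level II | x) = 0.0764419 / 0.0949689 ≈ 0.805

0.805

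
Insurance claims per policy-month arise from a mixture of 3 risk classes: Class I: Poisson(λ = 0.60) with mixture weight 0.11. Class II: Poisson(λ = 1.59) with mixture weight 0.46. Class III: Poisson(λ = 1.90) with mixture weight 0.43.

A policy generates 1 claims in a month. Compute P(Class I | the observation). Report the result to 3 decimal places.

P(component k | x) = π_k·f_k(x) / marginal(x), where marginal(x) = Σ_j π_j·f_j(x).
Component likelihoods at x = 1 claims:
  p_I = 0.329287
  p_II = 0.324242
  p_III = 0.28418
Unnormalised posteriors:
  π_I·p_I = 0.11 × 0.329287 = 0.0362216
  π_II·p_II = 0.46 × 0.324242 = 0.149151
  π_III·p_III = 0.43 × 0.28418 = 0.122198
Evidence: 0.0362216 + 0.149151 + 0.122198 = 0.30757
So the posterior for Class I is 0.0362216 / 0.30757 ≈ 0.118.

0.118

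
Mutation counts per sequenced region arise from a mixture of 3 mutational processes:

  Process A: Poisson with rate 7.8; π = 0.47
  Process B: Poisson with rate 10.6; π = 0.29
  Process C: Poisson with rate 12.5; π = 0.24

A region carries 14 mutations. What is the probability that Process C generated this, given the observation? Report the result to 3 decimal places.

The responsibility of component k is P(Z=k) f_k(x) divided by Σ_j P(Z=j) f_j(x).
Evaluate each component's likelihood at the observed value:
  f_A = e^(−7.8)·7.8^14/14! = 0.0145017
  f_B = e^(−10.6)·10.6^14/14! = 0.0646178
  f_C = e^(−12.5)·12.5^14/14! = 0.0971965
Multiply by the mixture weights:
  P(Z=A)·f_A = 0.47 × 0.0145017 = 0.0068158
  P(Z=B)·f_B = 0.29 × 0.0646178 = 0.0187392
  P(Z=C)·f_C = 0.24 × 0.0971965 = 0.0233272
Evidence: 0.0068158 + 0.0187392 + 0.0233272 = 0.0488821
So the posterior for Process C is 0.0233272 / 0.0488821 ≈ 0.477.

0.477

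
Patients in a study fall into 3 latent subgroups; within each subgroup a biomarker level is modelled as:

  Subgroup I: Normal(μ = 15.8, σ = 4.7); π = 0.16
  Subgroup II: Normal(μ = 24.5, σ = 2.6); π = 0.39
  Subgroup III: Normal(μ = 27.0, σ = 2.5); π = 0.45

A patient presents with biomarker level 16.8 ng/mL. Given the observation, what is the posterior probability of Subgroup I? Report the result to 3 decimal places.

0.946

P(component k | x) = π_k·f_k(x) / marginal(x), where marginal(x) = Σ_j π_j·f_j(x).
Evaluate each component's likelihood at the observed value:
  p_I = 0.0829817
  p_II = 0.00191162
  p_III = 3.87481e-05
Multiply by the mixture weights:
  π_I·p_I = 0.16 × 0.0829817 = 0.0132771
  π_II·p_II = 0.39 × 0.00191162 = 0.000745531
  π_III·p_III = 0.45 × 3.87481e-05 = 1.74366e-05
Normaliser: 0.0132771 + 0.000745531 + 1.74366e-05 = 0.01404
So the posterior for Subgroup I is 0.0132771 / 0.01404 ≈ 0.946.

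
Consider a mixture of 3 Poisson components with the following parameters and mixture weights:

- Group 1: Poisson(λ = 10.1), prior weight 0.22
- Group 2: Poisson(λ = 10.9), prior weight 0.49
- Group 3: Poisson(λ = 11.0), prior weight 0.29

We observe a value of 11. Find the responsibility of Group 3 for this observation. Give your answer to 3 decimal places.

0.293

By Bayes' theorem, P(k | x) = P(Z=k) f_k(x) / Σ_j P(Z=j) f_j(x).
Poisson probabilities:
  L_1 = e^(−10.1)·10.1^11/11! = 0.114817
  L_2 = e^(−10.9)·10.9^11/11! = 0.119323
  L_3 = e^(−11.0)·11.0^11/11! = 0.119378
Unnormalised posteriors:
  P(Z=1)·L_1 = 0.22 × 0.114817 = 0.0252597
  P(Z=2)·L_2 = 0.49 × 0.119323 = 0.0584685
  P(Z=3)·L_3 = 0.29 × 0.119378 = 0.0346196
Denominator: 0.0252597 + 0.0584685 + 0.0346196 = 0.118348
P(Group 3 | 11) = 0.0346196 / 0.118348 ≈ 0.293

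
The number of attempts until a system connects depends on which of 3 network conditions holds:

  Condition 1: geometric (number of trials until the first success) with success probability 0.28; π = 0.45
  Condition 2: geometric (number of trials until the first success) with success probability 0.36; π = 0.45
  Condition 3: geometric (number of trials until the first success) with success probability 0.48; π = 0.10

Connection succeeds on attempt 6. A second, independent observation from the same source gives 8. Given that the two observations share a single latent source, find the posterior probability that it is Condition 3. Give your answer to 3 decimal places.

By Bayes' theorem, P(k | x) = π_k f_k(x) / Σ_j π_j f_j(x).
Since both observations come from the same component, the likelihood for component k is f_k(x₁)·f_k(x₂).
  L_1 = [0.28·(1−0.28)^5 = 0.28·0.193492 = 0.0541777] × [0.0280857] = 0.00152162
  L_2 = [0.36·(1−0.36)^5 = 0.36·0.107374 = 0.0386547] × [0.015833] = 0.000612019
  L_3 = [0.48·(1−0.48)^5 = 0.48·0.0380204 = 0.0182498] × [0.00493474] = 9.00581e-05
Multiply by the mixture weights:
  π_1·L_1 = 0.45 × 0.00152162 = 0.000684729
  π_2·L_2 = 0.45 × 0.000612019 = 0.000275408
  π_3·L_3 = 0.10 × 9.00581e-05 = 9.00581e-06
Evidence: 0.000684729 + 0.000275408 + 9.00581e-06 = 0.000969143
Responsibility of Condition 3: 9.00581e-06 / 0.000969143 ≈ 0.009

0.009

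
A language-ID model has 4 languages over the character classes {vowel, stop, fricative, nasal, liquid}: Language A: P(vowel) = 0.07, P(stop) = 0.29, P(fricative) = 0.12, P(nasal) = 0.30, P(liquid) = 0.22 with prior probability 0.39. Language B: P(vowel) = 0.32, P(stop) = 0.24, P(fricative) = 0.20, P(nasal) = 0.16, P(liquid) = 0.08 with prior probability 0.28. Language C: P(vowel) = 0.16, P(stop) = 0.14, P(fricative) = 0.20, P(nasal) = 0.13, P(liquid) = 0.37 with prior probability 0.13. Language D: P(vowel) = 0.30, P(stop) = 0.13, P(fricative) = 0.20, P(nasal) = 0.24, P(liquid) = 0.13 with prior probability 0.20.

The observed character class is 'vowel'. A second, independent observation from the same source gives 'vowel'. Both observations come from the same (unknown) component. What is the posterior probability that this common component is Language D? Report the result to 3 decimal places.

By Bayes' theorem, P(k | x) = π_k f_k(x) / Σ_j π_j f_j(x).
Since both observations come from the same component, the likelihood for component k is f_k(x₁)·f_k(x₂).
  p_A = [0.07] × [0.07] = 0.0049
  p_B = [0.32] × [0.32] = 0.1024
  p_C = [0.16] × [0.16] = 0.0256
  p_D = [0.3] × [0.3] = 0.09
Prior × likelihood for each component:
  π_A·p_A = 0.39 × 0.0049 = 0.001911
  π_B·p_B = 0.28 × 0.1024 = 0.028672
  π_C·p_C = 0.13 × 0.0256 = 0.003328
  π_D·p_D = 0.20 × 0.09 = 0.018
Normaliser: 0.001911 + 0.028672 + 0.003328 + 0.018 = 0.051911
Responsibility of Language D: 0.018 / 0.051911 ≈ 0.347

0.347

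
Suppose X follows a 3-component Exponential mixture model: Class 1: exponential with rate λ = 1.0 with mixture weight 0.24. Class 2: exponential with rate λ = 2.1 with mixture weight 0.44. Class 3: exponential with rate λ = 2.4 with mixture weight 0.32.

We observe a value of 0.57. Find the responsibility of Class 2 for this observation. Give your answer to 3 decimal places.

The responsibility of component k is w_k f_k(x) divided by Σ_j w_j f_j(x).
Component likelihoods at x = 0.57:
  L_1 = 0.565525
  L_2 = 0.634408
  L_3 = 0.611078
Weight by the priors:
  w_1·L_1 = 0.24 × 0.565525 = 0.135726
  w_2·L_2 = 0.44 × 0.634408 = 0.27914
  w_3·L_3 = 0.32 × 0.611078 = 0.195545
Denominator: 0.135726 + 0.27914 + 0.195545 = 0.610411
P(Class 2 | 0.57) = 0.27914 / 0.610411 ≈ 0.457

0.457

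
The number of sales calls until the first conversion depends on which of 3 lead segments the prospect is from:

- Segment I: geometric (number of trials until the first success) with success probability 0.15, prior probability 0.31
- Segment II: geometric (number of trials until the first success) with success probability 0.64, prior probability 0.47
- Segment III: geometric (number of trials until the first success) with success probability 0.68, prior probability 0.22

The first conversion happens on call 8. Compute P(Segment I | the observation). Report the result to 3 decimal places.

Apply Bayes' rule: the posterior for each component is proportional to its prior times its likelihood at x.
Geometric probabilities:
  f_I = 0.15·(1−0.15)^7 = 0.15·0.320577 = 0.0480866
  f_II = 0.64·(1−0.64)^7 = 0.64·0.000783642 = 0.000501531
  f_III = 0.68·(1−0.68)^7 = 0.68·0.000343597 = 0.000233646
Multiply by the mixture weights:
  π_I·f_I = 0.31 × 0.0480866 = 0.0149068
  π_II·f_II = 0.47 × 0.000501531 = 0.000235719
  π_III·f_III = 0.22 × 0.000233646 = 5.14022e-05
Denominator: 0.0149068 + 0.000235719 + 5.14022e-05 = 0.015194
So the posterior for Segment I is 0.0149068 / 0.015194 ≈ 0.981.

0.981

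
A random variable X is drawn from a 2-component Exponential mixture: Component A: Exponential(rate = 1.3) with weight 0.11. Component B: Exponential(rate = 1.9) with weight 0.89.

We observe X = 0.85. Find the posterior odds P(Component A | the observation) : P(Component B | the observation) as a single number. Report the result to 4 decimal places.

0.1408

The posterior odds equal the prior odds times the likelihood ratio: (π_i/π_j)·(f_i(x)/f_j(x)).
Component likelihoods at x = 0.85:
  p_A = 0.430574
  p_B = 0.377892
Odds = (0.11/0.89) × (0.430574/0.377892) = 0.123596 × 1.13941 ≈ 0.1408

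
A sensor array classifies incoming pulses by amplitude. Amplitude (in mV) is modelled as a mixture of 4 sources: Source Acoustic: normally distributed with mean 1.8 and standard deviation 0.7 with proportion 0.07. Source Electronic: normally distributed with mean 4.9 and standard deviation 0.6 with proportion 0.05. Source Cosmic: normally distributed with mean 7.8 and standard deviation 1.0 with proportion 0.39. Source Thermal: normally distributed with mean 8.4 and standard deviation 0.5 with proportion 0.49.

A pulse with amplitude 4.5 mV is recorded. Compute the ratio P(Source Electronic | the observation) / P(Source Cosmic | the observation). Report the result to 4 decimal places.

The posterior odds equal the prior odds times the likelihood ratio: (π_i/π_j)·(f_i(x)/f_j(x)).
Evaluate each component's likelihood at the observed value:
  L_Acoustic = (1/(0.7·√(2π)))·exp(−(4.5−1.8)²/(2·0.7²)) = 0.569918·exp(-7.43878) = 0.000335114
  L_Electronic = (1/(0.6·√(2π)))·exp(−(4.5−4.9)²/(2·0.6²)) = 0.664904·exp(-0.22222) = 0.532413
  L_Cosmic = (1/(1.0·√(2π)))·exp(−(4.5−7.8)²/(2·1.0²)) = 0.398942·exp(-5.44500) = 0.00172257
  L_Thermal = (1/(0.5·√(2π)))·exp(−(4.5−8.4)²/(2·0.5²)) = 0.797885·exp(-30.42000) = 4.90571e-14
0.0266207 / 0.000671802 ≈ 39.6258

39.6258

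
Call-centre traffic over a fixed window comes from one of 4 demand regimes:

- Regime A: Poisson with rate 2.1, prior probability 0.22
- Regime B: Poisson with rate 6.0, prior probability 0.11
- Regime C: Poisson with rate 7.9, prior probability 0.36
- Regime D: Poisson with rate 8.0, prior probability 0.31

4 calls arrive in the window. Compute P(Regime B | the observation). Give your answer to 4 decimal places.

Apply Bayes' rule: the posterior for each component is proportional to its prior times its likelihood at x.
Component likelihoods at x = 4 calls:
  f_A = e^(−2.1)·2.1^4/4! = 0.099231
  f_B = e^(−6.0)·6.0^4/4! = 0.133853
  f_C = e^(−7.9)·7.9^4/4! = 0.0601687
  f_D = e^(−8.0)·8.0^4/4! = 0.0572523
Multiply by the mixture weights:
  w_A·f_A = 0.22 × 0.099231 = 0.0218308
  w_B·f_B = 0.11 × 0.133853 = 0.0147238
  w_C·f_C = 0.36 × 0.0601687 = 0.0216607
  w_D·f_D = 0.31 × 0.0572523 = 0.0177482
Normaliser: 0.0218308 + 0.0147238 + 0.0216607 + 0.0177482 = 0.0759636
P(Regime B | 4 calls) = 0.0147238 / 0.0759636 ≈ 0.1938

0.1938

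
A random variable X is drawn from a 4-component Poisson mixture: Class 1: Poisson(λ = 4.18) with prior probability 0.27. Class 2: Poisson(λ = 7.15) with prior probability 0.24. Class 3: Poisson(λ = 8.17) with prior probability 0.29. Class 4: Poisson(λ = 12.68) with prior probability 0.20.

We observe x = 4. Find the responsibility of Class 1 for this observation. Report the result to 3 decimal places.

Posterior ∝ prior × likelihood, so P(k | x) ∝ w_k f_k(x); normalise over all components.
Evaluate each component's likelihood at the observed value:
  L_1 = e^(−4.18)·4.18^4/4! = 0.1946
  L_2 = e^(−7.15)·7.15^4/4! = 0.0854688
  L_3 = e^(−8.17)·8.17^4/4! = 0.0525401
  L_4 = e^(−12.68)·12.68^4/4! = 0.00335283
Unnormalised posteriors:
  w_1·L_1 = 0.27 × 0.1946 = 0.052542
  w_2·L_2 = 0.24 × 0.0854688 = 0.0205125
  w_3·L_3 = 0.29 × 0.0525401 = 0.0152366
  w_4·L_4 = 0.20 × 0.00335283 = 0.000670566
Evidence: 0.052542 + 0.0205125 + 0.0152366 + 0.000670566 = 0.0889617
P(Class 1 | 4) = 0.052542 / 0.0889617 ≈ 0.591

0.591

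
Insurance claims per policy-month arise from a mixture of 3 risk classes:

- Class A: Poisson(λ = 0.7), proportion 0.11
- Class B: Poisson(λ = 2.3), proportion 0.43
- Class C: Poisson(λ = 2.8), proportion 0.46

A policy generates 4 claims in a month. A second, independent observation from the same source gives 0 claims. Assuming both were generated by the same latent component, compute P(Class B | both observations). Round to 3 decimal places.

The responsibility of component k is P(Z=k) f_k(x) divided by Σ_j P(Z=j) f_j(x).
Since both observations come from the same component, the likelihood for component k is f_k(x₁)·f_k(x₂).
  p_A = [0.00496792] × [0.496585] = 0.002467
  p_B = [0.116902] × [0.100259] = 0.0117205
  p_C = [0.155739] × [0.0608101] = 0.00947048
Unnormalised posteriors:
  P(Z=A)·p_A = 0.11 × 0.002467 = 0.00027137
  P(Z=B)·p_B = 0.43 × 0.0117205 = 0.00503981
  P(Z=C)·p_C = 0.46 × 0.00947048 = 0.00435642
Marginal: 0.00027137 + 0.00503981 + 0.00435642 = 0.0096676
P(Class B | x₁, x₂) ≈ 0.521

0.521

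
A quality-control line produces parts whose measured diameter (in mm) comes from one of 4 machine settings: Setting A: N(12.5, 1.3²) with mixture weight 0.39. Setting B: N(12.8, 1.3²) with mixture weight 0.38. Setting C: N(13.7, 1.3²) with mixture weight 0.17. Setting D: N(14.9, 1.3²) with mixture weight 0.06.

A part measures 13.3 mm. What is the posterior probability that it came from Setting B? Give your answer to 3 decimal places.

0.408

Posterior ∝ prior × likelihood, so P(k | x) ∝ P(Z=k) f_k(x); normalise over all components.
Component likelihoods at x = 13.3 mm:
  p_A = 0.253941
  p_B = 0.285
  p_C = 0.29269
  p_D = 0.143891
Unnormalised posteriors:
  P(Z=A)·p_A = 0.39 × 0.253941 = 0.0990371
  P(Z=B)·p_B = 0.38 × 0.285 = 0.1083
  P(Z=C)·p_C = 0.17 × 0.29269 = 0.0497574
  P(Z=D)·p_D = 0.06 × 0.143891 = 0.00863346
Sum: 0.0990371 + 0.1083 + 0.0497574 + 0.00863346 = 0.265728
P(Setting B | the observation) = 0.1083 / 0.265728 ≈ 0.408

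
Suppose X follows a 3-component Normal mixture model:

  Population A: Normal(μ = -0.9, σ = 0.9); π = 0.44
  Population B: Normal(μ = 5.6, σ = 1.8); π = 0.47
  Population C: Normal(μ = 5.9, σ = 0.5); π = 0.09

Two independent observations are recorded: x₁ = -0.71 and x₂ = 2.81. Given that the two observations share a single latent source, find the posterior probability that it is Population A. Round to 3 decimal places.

P(component k | x) = π_k·f_k(x) / marginal(x), where marginal(x) = Σ_j π_j·f_j(x).
Since both observations come from the same component, the likelihood for component k is f_k(x₁)·f_k(x₂).
  p_A = [0.433501] × [9.05203e-05] = 3.92406e-05
  p_B = [0.00047548] × [0.0666717] = 3.17011e-05
  p_C = [8.94261e-39] × [4.06037e-09] = 3.63103e-47
Unnormalised posteriors:
  π_A·p_A = 0.44 × 3.92406e-05 = 1.72659e-05
  π_B·p_B = 0.47 × 3.17011e-05 = 1.48995e-05
  π_C·p_C = 0.09 × 3.63103e-47 = 3.26793e-48
Normaliser: 1.72659e-05 + 1.48995e-05 + 3.26793e-48 = 3.21654e-05
So the posterior for Population A is 1.72659e-05 / 3.21654e-05 ≈ 0.537.

0.537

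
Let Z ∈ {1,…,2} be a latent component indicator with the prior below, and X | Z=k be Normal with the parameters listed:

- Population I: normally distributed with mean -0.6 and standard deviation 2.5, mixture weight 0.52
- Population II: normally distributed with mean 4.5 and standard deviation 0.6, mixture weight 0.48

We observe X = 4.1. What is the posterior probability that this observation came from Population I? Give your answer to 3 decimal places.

P(component k | x) = w_k·f_k(x) / marginal(x), where marginal(x) = Σ_j w_j·f_j(x).
Normal densities:
  p_I = 0.0272574
  p_II = 0.532413
Multiply by the mixture weights:
  w_I·p_I = 0.52 × 0.0272574 = 0.0141739
  w_II·p_II = 0.48 × 0.532413 = 0.255558
Evidence: 0.0141739 + 0.255558 = 0.269732
P(Population I | 4.1) = 0.0141739 / 0.269732 ≈ 0.053

0.053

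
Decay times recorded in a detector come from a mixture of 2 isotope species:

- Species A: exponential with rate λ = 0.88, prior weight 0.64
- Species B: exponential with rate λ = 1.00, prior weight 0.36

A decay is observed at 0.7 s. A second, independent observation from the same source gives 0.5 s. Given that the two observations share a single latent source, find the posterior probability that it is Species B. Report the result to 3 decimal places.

P(component k | x) = π_k·f_k(x) / marginal(x), where marginal(x) = Σ_j π_j·f_j(x).
Since both observations come from the same component, the likelihood for component k is f_k(x₁)·f_k(x₂).
  f_A = [0.88·e^(−0.88·0.7) = 0.88·e^(−0.6160) = 0.475288] × [0.566752] = 0.269371
  f_B = [1.00·e^(−1.00·0.7) = 1.00·e^(−0.7000) = 0.496585] × [0.606531] = 0.301194
Multiply by the mixture weights:
  π_A·f_A = 0.64 × 0.269371 = 0.172397
  π_B·f_B = 0.36 × 0.301194 = 0.10843
Sum: 0.172397 + 0.10843 = 0.280827
Responsibility of Species B: 0.10843 / 0.280827 ≈ 0.386

0.386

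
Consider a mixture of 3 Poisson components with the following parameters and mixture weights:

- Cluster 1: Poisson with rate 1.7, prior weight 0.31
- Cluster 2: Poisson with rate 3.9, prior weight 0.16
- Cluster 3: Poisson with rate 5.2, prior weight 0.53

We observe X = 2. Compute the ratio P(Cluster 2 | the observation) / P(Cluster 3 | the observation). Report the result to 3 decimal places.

0.623

The posterior odds equal the prior odds times the likelihood ratio: (w_i/w_j)·(f_i(x)/f_j(x)).
Evaluate each component's likelihood at the observed value:
  f_1 = 0.263978
  f_2 = 0.15394
  f_3 = 0.074584
0.0246304 / 0.0395295 ≈ 0.623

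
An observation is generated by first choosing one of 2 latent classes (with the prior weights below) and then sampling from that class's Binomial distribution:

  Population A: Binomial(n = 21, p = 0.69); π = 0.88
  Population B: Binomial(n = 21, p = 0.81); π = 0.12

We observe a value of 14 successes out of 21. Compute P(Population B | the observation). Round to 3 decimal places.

By Bayes' theorem, P(k | x) = π_k f_k(x) / Σ_j π_j f_j(x).
Evaluate each component's likelihood at the observed value:
  f_A = 0.177388
  f_B = 0.0543964
Prior × likelihood for each component:
  π_A·f_A = 0.88 × 0.177388 = 0.156101
  π_B·f_B = 0.12 × 0.0543964 = 0.00652757
Sum: 0.156101 + 0.00652757 = 0.162629
So the posterior for Population B is 0.00652757 / 0.162629 ≈ 0.040.

0.040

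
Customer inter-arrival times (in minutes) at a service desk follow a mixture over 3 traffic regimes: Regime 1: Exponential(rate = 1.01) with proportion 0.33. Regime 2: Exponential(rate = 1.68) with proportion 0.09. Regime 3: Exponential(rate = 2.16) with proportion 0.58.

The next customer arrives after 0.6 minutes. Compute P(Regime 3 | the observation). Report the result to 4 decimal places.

Apply Bayes' rule: the posterior for each component is proportional to its prior times its likelihood at x.
Evaluate each component's likelihood at the observed value:
  L_1 = 0.550984
  L_2 = 0.613113
  L_3 = 0.591028
Multiply by the mixture weights:
  P(Z=1)·L_1 = 0.33 × 0.550984 = 0.181825
  P(Z=2)·L_2 = 0.09 × 0.613113 = 0.0551802
  P(Z=3)·L_3 = 0.58 × 0.591028 = 0.342796
Evidence: 0.181825 + 0.0551802 + 0.342796 = 0.579801
P(Regime 3 | data) = 0.342796 / 0.579801 ≈ 0.5912

0.5912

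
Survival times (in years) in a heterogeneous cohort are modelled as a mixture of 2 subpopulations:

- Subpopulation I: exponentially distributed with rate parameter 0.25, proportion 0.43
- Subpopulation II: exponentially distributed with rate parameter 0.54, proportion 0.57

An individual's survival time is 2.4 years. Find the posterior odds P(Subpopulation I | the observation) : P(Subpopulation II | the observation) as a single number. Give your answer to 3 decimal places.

0.701

Posterior odds = (π_i f_i(x)) / (π_j f_j(x)); the normalising sum cancels.
Component likelihoods at x = 2.4 years:
  f_I = 0.25·e^(−0.25·2.4) = 0.25·e^(−0.6000) = 0.137203
  f_II = 0.54·e^(−0.54·2.4) = 0.54·e^(−1.2960) = 0.147757
0.0589973 / 0.0842215 ≈ 0.701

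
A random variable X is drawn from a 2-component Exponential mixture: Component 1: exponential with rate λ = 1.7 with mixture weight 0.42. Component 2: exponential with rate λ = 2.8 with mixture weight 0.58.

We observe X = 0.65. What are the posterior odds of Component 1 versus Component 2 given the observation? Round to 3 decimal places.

The posterior odds equal the prior odds times the likelihood ratio: (π_i/π_j)·(f_i(x)/f_j(x)).
Exponential densities:
  p_1 = 1.7·e^(−1.7·0.65) = 1.7·e^(−1.1050) = 0.563058
  p_2 = 2.8·e^(−2.8·0.65) = 2.8·e^(−1.8200) = 0.453672
Posterior odds = (π_1·p_1) / (π_2·p_2) = (0.42·0.563058) / (0.58·0.453672) = 0.236485 / 0.26313 ≈ 0.899

0.899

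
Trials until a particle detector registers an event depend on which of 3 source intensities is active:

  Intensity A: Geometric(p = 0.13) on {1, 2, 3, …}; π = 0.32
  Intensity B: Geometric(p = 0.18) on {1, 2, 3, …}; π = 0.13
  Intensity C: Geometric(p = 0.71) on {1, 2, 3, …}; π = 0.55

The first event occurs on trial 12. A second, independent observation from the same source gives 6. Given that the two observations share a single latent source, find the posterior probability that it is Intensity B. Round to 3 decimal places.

The responsibility of component k is π_k f_k(x) divided by Σ_j π_j f_j(x).
Since both observations come from the same component, the likelihood for component k is f_k(x₁)·f_k(x₂).
  f_A = [0.13·(1−0.13)^11 = 0.13·0.216128 = 0.0280967] × [0.0647947] = 0.00182052
  f_B = [0.18·(1−0.18)^11 = 0.18·0.112707 = 0.0202873] × [0.0667332] = 0.00135384
  f_C = [0.71·(1−0.71)^11 = 0.71·1.22005e-06 = 8.66236e-07] × [0.00145629] = 1.26149e-09
Unnormalised posteriors:
  π_A·f_A = 0.32 × 0.00182052 = 0.000582565
  π_B·f_B = 0.13 × 0.00135384 = 0.000175999
  π_C·f_C = 0.55 × 1.26149e-09 = 6.93821e-10
Evidence: 0.000582565 + 0.000175999 + 6.93821e-10 = 0.000758565
Responsibility of Intensity B: 0.000175999 / 0.000758565 ≈ 0.232

0.232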